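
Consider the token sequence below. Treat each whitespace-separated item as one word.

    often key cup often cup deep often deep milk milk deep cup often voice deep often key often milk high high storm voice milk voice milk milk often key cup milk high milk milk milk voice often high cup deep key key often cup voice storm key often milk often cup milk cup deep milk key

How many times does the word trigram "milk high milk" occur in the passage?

Scanning the 54 overlapping trigram windows for "milk high milk":
  position 31–33: milk high milk

1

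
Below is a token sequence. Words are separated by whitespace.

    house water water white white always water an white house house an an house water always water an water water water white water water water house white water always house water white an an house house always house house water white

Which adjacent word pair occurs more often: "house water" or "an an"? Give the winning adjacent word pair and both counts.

"house water": 4 occurrences
"an an": 2 occurrences

"house water" (4 vs 2)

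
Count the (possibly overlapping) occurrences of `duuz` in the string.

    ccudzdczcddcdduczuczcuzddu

Sliding a length-4 window over the 26 characters (23 positions):
  (no match at any position)

0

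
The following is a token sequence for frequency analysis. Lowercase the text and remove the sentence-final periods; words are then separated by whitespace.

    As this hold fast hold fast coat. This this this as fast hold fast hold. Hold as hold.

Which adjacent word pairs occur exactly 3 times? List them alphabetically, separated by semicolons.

Bigram counts meeting the condition (exactly 3 times):
  fast hold: 3
  hold fast: 3

fast hold; hold fast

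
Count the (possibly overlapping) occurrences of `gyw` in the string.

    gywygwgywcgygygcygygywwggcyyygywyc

4

Sliding a length-3 window over the 34 characters (32 positions):
  position 1–3: gyw
  position 7–9: gyw
  position 20–22: gyw
  position 30–32: gyw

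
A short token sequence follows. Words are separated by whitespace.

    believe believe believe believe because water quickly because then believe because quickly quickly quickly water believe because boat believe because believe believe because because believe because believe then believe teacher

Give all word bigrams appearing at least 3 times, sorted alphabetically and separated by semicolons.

Bigram counts meeting the condition (at least 3 times):
  because believe: 3
  believe because: 6
  believe believe: 4

because believe; believe because; believe believe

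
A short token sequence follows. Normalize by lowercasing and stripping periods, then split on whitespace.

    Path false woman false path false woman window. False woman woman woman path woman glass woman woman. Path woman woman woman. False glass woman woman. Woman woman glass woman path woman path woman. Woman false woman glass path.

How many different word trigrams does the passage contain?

38 tokens → 36 trigram windows in total.
Repeated trigrams (each contributes count−1 duplicates):
  woman path woman: 4
  woman woman woman: 4
  glass woman woman: 2
  path false woman: 2
  path woman woman: 2
  woman glass woman: 2
  woman woman false: 2
  woman woman path: 2
12 duplicate windows → 36 − 12 = 24 distinct.

24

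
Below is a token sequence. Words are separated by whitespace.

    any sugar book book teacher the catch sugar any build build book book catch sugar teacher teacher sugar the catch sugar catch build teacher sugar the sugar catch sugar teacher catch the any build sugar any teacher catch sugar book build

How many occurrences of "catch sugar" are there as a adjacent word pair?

Scanning the 40 overlapping bigram windows for "catch sugar":
  position 7–8: catch sugar
  position 14–15: catch sugar
  position 20–21: catch sugar
  position 28–29: catch sugar
  position 38–39: catch sugar

5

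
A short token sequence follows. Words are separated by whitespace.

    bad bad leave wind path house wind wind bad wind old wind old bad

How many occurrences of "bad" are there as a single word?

4

Scanning the 14 tokens for "bad":
  position 1: bad
  position 2: bad
  position 9: bad
  position 14: bad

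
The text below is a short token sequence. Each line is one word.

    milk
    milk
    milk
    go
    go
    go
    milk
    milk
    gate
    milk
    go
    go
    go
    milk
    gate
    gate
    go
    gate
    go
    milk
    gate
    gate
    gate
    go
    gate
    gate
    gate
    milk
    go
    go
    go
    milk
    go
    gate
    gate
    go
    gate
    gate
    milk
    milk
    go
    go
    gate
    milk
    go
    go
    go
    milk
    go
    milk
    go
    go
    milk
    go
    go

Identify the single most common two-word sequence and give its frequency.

"go go", 11 times

Bigram frequencies (highest first):
  go go: 11
  milk go: 9
  go milk: 7
  gate gate: 7
  go gate: 5
  milk milk: 4
  … (3 more, each ≤ 4)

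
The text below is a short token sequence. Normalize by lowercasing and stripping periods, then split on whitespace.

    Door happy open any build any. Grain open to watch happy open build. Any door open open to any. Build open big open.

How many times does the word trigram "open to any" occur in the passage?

1

Scanning the 21 overlapping trigram windows for "open to any":
  position 17–19: open to any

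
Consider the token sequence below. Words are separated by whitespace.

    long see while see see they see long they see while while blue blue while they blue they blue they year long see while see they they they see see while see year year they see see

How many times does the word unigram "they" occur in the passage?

Scanning the 37 tokens for "they":
  position 6: they
  position 9: they
  position 16: they
  position 18: they
  position 20: they
  position 26: they
  position 27: they
  position 28: they
  position 35: they

9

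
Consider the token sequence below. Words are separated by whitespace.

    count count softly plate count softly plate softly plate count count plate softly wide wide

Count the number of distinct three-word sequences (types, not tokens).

11

15 tokens → 13 trigram windows in total.
Repeated trigrams (each contributes count−1 duplicates):
  count softly plate: 2
  softly plate count: 2
2 duplicate windows → 13 − 2 = 11 distinct.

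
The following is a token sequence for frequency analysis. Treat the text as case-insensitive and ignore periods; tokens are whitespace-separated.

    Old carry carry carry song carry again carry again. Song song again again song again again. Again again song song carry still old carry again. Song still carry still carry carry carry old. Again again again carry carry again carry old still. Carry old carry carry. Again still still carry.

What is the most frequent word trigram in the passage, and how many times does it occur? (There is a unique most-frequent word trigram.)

Trigram frequencies (highest first):
  again again again: 3
  old carry carry: 2
  carry carry carry: 2
  carry again carry: 2
  carry again song: 2
  again song song: 2
  … (32 more, each ≤ 2)

"again again again", 3 times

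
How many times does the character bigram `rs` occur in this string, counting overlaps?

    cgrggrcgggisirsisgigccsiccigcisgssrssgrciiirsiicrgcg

Sliding a length-2 window over the 52 characters (51 positions):
  position 14–15: rs
  position 35–36: rs
  position 44–45: rs

3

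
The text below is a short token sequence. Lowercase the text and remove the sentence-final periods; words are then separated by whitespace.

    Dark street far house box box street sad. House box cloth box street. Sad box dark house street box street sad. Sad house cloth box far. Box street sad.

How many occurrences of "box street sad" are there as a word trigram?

4

Scanning the 27 overlapping trigram windows for "box street sad":
  position 6–8: box street sad
  position 12–14: box street sad
  position 19–21: box street sad
  position 27–29: box street sad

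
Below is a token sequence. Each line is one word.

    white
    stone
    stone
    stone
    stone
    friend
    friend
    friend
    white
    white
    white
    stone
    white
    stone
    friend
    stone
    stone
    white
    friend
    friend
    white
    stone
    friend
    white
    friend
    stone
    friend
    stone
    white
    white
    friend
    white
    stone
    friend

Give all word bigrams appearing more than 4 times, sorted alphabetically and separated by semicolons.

stone friend; white stone

Bigram counts meeting the condition (more than 4 times):
  stone friend: 5
  white stone: 5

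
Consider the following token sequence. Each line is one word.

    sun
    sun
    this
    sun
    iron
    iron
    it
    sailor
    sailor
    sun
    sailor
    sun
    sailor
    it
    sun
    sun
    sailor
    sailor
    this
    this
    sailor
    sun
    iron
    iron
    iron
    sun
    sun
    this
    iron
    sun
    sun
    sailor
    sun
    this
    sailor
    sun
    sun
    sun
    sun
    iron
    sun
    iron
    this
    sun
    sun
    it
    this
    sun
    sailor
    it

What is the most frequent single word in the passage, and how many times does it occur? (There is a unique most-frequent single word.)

"sun", 21 times

Unigram frequencies (highest first):
  sun: 21
  sailor: 10
  iron: 8
  this: 7
  it: 4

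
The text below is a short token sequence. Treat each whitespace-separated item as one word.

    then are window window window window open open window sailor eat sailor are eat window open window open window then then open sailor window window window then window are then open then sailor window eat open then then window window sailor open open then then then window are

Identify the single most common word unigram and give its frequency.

"window", 16 times

Unigram frequencies (highest first):
  window: 16
  then: 11
  open: 9
  sailor: 5
  are: 4
  eat: 3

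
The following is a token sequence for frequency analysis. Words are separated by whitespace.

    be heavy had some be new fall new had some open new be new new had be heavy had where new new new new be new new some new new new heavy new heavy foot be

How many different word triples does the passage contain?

36 tokens → 34 trigram windows in total.
Repeated trigrams (each contributes count−1 duplicates):
  new new new: 3
  be heavy had: 2
  be new new: 2
  new be new: 2
5 duplicate windows → 34 − 5 = 29 distinct.

29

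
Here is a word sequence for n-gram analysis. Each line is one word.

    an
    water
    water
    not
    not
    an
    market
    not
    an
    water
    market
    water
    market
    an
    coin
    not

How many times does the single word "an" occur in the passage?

4

Scanning the 16 tokens for "an":
  position 1: an
  position 6: an
  position 9: an
  position 14: an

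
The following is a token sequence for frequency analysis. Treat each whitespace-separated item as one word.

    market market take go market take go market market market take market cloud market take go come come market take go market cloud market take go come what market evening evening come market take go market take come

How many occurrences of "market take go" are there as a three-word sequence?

Scanning the 36 overlapping trigram windows for "market take go":
  position 2–4: market take go
  position 5–7: market take go
  position 14–16: market take go
  position 19–21: market take go
  position 24–26: market take go
  position 33–35: market take go

6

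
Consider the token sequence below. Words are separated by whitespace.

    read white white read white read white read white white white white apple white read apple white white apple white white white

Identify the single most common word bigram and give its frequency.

Bigram frequencies (highest first):
  white white: 7
  read white: 4
  white read: 4
  apple white: 3
  white apple: 2
  read apple: 1

"white white", 7 times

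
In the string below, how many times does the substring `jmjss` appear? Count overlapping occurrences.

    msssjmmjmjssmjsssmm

Sliding a length-5 window over the 19 characters (15 positions):
  position 8–12: jmjss

1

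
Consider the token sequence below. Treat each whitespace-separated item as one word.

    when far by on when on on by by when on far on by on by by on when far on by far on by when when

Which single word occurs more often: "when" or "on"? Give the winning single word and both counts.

"on" (9 vs 6)

"when": 6 occurrences
"on": 9 occurrences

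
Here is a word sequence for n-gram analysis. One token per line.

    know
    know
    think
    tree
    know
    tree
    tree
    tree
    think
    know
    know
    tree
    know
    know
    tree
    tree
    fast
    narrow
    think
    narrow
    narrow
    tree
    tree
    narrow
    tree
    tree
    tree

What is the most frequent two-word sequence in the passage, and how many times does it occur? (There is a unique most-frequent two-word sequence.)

Bigram frequencies (highest first):
  tree tree: 6
  know know: 3
  know tree: 3
  tree know: 2
  narrow tree: 2
  know think: 1
  … (9 more, each ≤ 1)

"tree tree", 6 times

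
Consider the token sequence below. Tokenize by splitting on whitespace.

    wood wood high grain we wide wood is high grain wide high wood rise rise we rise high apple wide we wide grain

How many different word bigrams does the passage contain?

23 tokens → 22 bigram windows in total.
Repeated bigrams (each contributes count−1 duplicates):
  high grain: 2
  we wide: 2
2 duplicate windows → 22 − 2 = 20 distinct.

20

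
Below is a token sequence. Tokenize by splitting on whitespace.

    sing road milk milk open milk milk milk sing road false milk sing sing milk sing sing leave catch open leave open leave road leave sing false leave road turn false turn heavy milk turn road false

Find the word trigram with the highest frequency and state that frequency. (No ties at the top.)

"milk sing sing", 2 times

Trigram frequencies (highest first):
  milk sing sing: 2
  sing road milk: 1
  road milk milk: 1
  milk milk open: 1
  milk open milk: 1
  open milk milk: 1
  … (28 more, each ≤ 1)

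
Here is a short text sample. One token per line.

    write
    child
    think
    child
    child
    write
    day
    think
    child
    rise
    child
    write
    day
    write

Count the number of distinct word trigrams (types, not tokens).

14 tokens → 12 trigram windows in total.
Repeated trigrams (each contributes count−1 duplicates):
  child write day: 2
1 duplicate windows → 12 − 1 = 11 distinct.

11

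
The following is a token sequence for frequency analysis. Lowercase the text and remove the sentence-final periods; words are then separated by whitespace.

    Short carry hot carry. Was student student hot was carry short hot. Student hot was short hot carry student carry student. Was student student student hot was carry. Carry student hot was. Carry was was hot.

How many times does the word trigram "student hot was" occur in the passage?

Scanning the 34 overlapping trigram windows for "student hot was":
  position 7–9: student hot was
  position 13–15: student hot was
  position 25–27: student hot was
  position 30–32: student hot was

4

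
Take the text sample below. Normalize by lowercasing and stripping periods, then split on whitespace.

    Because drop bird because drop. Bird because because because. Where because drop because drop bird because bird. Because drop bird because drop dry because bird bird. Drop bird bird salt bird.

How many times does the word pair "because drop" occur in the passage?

Scanning the 30 overlapping bigram windows for "because drop":
  position 1–2: because drop
  position 4–5: because drop
  position 11–12: because drop
  position 13–14: because drop
  position 18–19: because drop
  position 21–22: because drop

6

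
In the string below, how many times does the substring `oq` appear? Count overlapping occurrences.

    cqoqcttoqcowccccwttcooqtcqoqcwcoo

Sliding a length-2 window over the 33 characters (32 positions):
  position 3–4: oq
  position 8–9: oq
  position 22–23: oq
  position 27–28: oq

4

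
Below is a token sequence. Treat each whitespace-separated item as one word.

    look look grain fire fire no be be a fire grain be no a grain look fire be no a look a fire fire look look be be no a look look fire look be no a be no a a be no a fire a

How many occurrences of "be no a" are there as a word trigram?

Scanning the 44 overlapping trigram windows for "be no a":
  position 12–14: be no a
  position 18–20: be no a
  position 28–30: be no a
  position 35–37: be no a
  position 38–40: be no a
  position 42–44: be no a

6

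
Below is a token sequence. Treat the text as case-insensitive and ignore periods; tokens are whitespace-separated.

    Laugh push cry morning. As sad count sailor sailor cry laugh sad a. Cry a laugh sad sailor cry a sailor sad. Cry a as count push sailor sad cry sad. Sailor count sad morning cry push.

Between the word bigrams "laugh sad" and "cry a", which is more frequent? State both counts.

"laugh sad": 2 occurrences
"cry a": 3 occurrences

"cry a" (3 vs 2)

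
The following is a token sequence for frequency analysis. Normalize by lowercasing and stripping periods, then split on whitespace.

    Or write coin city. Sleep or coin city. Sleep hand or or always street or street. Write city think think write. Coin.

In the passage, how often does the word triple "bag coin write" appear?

Scanning the 20 overlapping trigram windows for "bag coin write":
  (none found)

0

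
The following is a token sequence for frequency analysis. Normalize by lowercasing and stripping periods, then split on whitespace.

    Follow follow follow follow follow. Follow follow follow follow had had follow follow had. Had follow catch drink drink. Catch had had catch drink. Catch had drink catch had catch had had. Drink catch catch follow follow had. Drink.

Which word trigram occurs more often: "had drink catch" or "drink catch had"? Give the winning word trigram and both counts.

"drink catch had" (3 vs 2)

"had drink catch": 2 occurrences
"drink catch had": 3 occurrences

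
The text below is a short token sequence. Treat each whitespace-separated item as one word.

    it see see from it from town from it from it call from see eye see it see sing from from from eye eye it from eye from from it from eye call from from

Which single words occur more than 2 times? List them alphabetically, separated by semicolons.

Unigram counts meeting the condition (more than 2 times):
  eye: 5
  from: 14
  it: 7
  see: 5

eye; from; it; see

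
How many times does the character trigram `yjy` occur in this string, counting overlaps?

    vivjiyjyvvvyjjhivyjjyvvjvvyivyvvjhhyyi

1

Sliding a length-3 window over the 38 characters (36 positions):
  position 6–8: yjy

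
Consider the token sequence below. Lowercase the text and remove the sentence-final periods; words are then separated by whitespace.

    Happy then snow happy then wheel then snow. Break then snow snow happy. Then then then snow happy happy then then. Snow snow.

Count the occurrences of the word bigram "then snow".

5

Scanning the 22 overlapping bigram windows for "then snow":
  position 2–3: then snow
  position 7–8: then snow
  position 10–11: then snow
  position 16–17: then snow
  position 21–22: then snow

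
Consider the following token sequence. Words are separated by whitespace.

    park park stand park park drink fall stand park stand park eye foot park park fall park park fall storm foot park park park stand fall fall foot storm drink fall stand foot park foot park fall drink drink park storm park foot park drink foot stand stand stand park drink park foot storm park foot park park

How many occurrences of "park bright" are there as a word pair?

Scanning the 57 overlapping bigram windows for "park bright":
  (none found)

0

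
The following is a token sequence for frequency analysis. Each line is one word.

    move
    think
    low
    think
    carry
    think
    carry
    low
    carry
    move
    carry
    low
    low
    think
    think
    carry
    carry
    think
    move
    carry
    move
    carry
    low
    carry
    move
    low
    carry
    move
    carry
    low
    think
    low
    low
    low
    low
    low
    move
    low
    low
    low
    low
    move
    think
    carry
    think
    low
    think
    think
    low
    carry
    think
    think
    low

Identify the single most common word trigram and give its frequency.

Trigram frequencies (highest first):
  low low low: 5
  low carry move: 3
  carry move carry: 3
  move carry low: 3
  think low think: 2
  think carry think: 2
  … (29 more, each ≤ 2)

"low low low", 5 times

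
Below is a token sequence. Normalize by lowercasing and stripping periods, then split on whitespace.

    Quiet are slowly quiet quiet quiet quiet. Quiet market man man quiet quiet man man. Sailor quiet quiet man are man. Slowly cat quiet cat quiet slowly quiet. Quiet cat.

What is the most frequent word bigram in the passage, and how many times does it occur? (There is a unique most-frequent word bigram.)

"quiet quiet", 7 times

Bigram frequencies (highest first):
  quiet quiet: 7
  slowly quiet: 2
  man man: 2
  quiet man: 2
  cat quiet: 2
  quiet cat: 2
  … (12 more, each ≤ 1)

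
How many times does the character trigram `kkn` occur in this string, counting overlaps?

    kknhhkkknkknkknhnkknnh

5

Sliding a length-3 window over the 22 characters (20 positions):
  position 1–3: kkn
  position 7–9: kkn
  position 10–12: kkn
  position 13–15: kkn
  position 18–20: kkn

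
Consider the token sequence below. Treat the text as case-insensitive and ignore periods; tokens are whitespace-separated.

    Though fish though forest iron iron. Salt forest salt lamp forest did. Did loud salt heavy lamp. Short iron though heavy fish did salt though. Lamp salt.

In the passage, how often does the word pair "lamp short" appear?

Scanning the 26 overlapping bigram windows for "lamp short":
  position 17–18: lamp short

1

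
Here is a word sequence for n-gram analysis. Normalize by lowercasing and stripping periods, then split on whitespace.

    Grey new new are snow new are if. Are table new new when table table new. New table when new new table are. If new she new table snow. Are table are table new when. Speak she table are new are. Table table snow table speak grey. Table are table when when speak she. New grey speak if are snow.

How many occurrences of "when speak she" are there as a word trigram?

2

Scanning the 58 overlapping trigram windows for "when speak she":
  position 35–37: when speak she
  position 52–54: when speak she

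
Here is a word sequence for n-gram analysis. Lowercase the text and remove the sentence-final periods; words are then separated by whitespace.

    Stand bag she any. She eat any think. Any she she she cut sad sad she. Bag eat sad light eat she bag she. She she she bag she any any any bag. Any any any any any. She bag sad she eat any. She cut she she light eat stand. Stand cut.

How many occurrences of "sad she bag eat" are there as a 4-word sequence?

Scanning the 50 overlapping 4-gram windows for "sad she bag eat":
  position 15–18: sad she bag eat

1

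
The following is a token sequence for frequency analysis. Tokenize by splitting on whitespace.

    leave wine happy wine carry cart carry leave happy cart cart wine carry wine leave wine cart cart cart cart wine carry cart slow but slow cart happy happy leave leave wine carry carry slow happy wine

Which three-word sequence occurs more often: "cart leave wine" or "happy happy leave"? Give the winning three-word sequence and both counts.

"happy happy leave" (1 vs 0)

"cart leave wine": 0 occurrences
"happy happy leave": 1 occurrence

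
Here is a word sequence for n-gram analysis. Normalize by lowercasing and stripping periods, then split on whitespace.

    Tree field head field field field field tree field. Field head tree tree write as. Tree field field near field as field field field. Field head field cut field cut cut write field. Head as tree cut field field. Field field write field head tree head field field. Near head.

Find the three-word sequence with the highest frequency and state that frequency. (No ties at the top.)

"field field field", 6 times

Trigram frequencies (highest first):
  field field field: 6
  field head field: 2
  head field field: 2
  tree field field: 2
  field field head: 2
  field head tree: 2
  … (30 more, each ≤ 2)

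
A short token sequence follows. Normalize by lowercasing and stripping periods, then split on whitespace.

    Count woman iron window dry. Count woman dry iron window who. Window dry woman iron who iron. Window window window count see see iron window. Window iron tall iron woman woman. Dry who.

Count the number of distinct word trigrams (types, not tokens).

33 tokens → 31 trigram windows in total.
Repeated trigrams (each contributes count−1 duplicates):
  iron window window: 2
1 duplicate windows → 31 − 1 = 30 distinct.

30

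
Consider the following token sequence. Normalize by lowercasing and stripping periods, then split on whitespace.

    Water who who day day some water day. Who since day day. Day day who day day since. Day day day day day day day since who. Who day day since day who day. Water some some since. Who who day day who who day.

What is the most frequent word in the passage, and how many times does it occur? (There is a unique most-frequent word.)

"day", 23 times

Unigram frequencies (highest first):
  day: 23
  who: 11
  since: 5
  water: 3
  some: 3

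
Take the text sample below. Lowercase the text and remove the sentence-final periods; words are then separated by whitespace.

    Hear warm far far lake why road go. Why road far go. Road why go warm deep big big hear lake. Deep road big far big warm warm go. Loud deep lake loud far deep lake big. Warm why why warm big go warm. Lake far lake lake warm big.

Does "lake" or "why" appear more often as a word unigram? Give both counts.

"lake" (7 vs 5)

"lake": 7 occurrences
"why": 5 occurrences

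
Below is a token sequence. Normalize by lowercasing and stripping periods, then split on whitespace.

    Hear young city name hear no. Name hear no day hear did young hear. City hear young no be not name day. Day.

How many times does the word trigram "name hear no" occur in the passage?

Scanning the 21 overlapping trigram windows for "name hear no":
  position 4–6: name hear no
  position 7–9: name hear no

2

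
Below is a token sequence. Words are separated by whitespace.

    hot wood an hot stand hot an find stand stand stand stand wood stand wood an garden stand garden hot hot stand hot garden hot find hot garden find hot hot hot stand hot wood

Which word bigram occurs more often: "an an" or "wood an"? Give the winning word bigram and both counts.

"wood an" (2 vs 0)

"an an": 0 occurrences
"wood an": 2 occurrences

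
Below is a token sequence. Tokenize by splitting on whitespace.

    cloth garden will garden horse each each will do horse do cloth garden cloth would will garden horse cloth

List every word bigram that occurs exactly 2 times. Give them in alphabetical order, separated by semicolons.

cloth garden; garden horse; will garden

Bigram counts meeting the condition (exactly 2 times):
  cloth garden: 2
  garden horse: 2
  will garden: 2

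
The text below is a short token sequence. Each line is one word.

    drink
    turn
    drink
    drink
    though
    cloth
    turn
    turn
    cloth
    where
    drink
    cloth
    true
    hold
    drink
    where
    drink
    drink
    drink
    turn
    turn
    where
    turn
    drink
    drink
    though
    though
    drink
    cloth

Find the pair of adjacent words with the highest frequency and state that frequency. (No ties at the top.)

Bigram frequencies (highest first):
  drink drink: 4
  drink turn: 2
  turn drink: 2
  drink though: 2
  turn turn: 2
  where drink: 2
  … (13 more, each ≤ 2)

"drink drink", 4 times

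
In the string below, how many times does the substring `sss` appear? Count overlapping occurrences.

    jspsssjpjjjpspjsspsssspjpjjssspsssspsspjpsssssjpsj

Sliding a length-3 window over the 50 characters (48 positions):
  position 4–6: sss
  position 19–21: sss
  position 20–22: sss
  position 28–30: sss
  position 32–34: sss
  position 33–35: sss
  position 42–44: sss
  position 43–45: sss
  position 44–46: sss

9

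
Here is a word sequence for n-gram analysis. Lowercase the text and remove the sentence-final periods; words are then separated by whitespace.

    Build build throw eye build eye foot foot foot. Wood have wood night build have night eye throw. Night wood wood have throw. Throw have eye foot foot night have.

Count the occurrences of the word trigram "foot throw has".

0

Scanning the 28 overlapping trigram windows for "foot throw has":
  (none found)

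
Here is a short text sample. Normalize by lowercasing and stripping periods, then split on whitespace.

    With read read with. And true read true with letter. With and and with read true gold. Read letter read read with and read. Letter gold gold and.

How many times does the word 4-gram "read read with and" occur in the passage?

2

Scanning the 25 overlapping 4-gram windows for "read read with and":
  position 2–5: read read with and
  position 20–23: read read with and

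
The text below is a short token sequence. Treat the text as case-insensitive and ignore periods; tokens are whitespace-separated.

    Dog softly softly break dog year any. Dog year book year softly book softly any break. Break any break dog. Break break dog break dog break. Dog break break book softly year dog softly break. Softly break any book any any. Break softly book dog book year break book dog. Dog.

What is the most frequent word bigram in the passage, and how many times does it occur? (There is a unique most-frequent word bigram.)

Bigram frequencies (highest first):
  break dog: 5
  dog break: 4
  softly break: 3
  any break: 3
  break break: 3
  dog softly: 2
  … (22 more, each ≤ 2)

"break dog", 5 times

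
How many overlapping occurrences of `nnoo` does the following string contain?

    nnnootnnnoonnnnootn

3

Sliding a length-4 window over the 19 characters (16 positions):
  position 2–5: nnoo
  position 8–11: nnoo
  position 14–17: nnoo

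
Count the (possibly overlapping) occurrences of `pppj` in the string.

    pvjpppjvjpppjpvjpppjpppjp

Sliding a length-4 window over the 25 characters (22 positions):
  position 4–7: pppj
  position 10–13: pppj
  position 17–20: pppj
  position 21–24: pppj

4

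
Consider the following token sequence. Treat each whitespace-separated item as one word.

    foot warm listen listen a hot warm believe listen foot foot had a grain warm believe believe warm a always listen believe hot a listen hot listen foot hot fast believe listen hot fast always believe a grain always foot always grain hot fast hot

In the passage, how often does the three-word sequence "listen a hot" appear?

Scanning the 43 overlapping trigram windows for "listen a hot":
  position 4–6: listen a hot

1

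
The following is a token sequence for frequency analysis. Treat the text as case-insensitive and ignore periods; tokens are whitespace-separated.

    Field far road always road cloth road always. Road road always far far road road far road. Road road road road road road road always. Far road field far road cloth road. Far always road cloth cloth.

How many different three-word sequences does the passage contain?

23

37 tokens → 35 trigram windows in total.
Repeated trigrams (each contributes count−1 duplicates):
  road road road: 6
  always road cloth: 2
  far road road: 2
  field far road: 2
  road always far: 2
  road always road: 2
  road cloth road: 2
  road road always: 2
12 duplicate windows → 35 − 12 = 23 distinct.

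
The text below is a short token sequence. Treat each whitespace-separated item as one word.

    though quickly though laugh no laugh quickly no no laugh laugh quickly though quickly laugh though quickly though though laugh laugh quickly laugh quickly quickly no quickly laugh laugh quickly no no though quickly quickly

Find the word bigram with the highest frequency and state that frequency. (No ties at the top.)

"laugh quickly", 5 times

Bigram frequencies (highest first):
  laugh quickly: 5
  though quickly: 4
  quickly though: 3
  quickly no: 3
  laugh laugh: 3
  quickly laugh: 3
  … (9 more, each ≤ 2)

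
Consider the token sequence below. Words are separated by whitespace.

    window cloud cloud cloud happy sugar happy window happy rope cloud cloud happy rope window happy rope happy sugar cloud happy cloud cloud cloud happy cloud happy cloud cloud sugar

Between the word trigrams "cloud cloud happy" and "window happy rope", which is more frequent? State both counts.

"cloud cloud happy": 3 occurrences
"window happy rope": 2 occurrences

"cloud cloud happy" (3 vs 2)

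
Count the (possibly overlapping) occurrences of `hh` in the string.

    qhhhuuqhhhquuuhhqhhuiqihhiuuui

Sliding a length-2 window over the 30 characters (29 positions):
  position 2–3: hh
  position 3–4: hh
  position 8–9: hh
  position 9–10: hh
  position 15–16: hh
  position 18–19: hh
  position 24–25: hh

7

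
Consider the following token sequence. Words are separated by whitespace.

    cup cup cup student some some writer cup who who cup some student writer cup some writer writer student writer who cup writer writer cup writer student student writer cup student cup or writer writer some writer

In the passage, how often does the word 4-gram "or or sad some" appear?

Scanning the 34 overlapping 4-gram windows for "or or sad some":
  (none found)

0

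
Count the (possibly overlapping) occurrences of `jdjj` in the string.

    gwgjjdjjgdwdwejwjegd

1

Sliding a length-4 window over the 20 characters (17 positions):
  position 5–8: jdjj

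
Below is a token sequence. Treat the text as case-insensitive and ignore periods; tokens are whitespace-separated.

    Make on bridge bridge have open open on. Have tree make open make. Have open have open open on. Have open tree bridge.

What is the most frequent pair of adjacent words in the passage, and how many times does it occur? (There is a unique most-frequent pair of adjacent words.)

Bigram frequencies (highest first):
  have open: 4
  open open: 2
  open on: 2
  on have: 2
  make on: 1
  on bridge: 1
  … (10 more, each ≤ 1)

"have open", 4 times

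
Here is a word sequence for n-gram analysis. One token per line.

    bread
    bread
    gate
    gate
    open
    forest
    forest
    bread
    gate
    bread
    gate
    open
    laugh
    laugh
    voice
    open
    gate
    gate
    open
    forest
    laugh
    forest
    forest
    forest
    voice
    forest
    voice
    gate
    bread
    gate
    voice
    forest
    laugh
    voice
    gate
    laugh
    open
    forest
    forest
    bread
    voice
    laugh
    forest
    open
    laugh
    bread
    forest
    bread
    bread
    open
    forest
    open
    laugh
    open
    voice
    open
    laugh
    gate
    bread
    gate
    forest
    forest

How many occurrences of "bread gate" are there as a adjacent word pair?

Scanning the 61 overlapping bigram windows for "bread gate":
  position 2–3: bread gate
  position 8–9: bread gate
  position 10–11: bread gate
  position 29–30: bread gate
  position 59–60: bread gate

5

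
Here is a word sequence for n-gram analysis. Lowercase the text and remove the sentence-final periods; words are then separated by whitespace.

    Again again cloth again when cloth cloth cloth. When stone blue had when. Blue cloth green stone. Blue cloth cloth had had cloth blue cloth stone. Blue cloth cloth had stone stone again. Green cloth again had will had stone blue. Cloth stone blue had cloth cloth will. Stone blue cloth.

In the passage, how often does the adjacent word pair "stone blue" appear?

6

Scanning the 50 overlapping bigram windows for "stone blue":
  position 10–11: stone blue
  position 17–18: stone blue
  position 26–27: stone blue
  position 40–41: stone blue
  position 43–44: stone blue
  position 49–50: stone blue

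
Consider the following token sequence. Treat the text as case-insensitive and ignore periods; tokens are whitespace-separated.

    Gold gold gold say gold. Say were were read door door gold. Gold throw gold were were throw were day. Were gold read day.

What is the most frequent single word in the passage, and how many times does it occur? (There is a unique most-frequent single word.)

"gold", 8 times

Unigram frequencies (highest first):
  gold: 8
  were: 6
  say: 2
  read: 2
  door: 2
  throw: 2
  … (1 more, each ≤ 2)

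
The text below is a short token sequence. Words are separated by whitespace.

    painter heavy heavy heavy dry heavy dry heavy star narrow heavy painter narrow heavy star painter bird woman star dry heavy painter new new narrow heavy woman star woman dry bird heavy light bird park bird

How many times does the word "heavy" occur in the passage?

Scanning the 36 tokens for "heavy":
  position 2: heavy
  position 3: heavy
  position 4: heavy
  position 6: heavy
  position 8: heavy
  position 11: heavy
  position 14: heavy
  position 21: heavy
  position 26: heavy
  position 32: heavy

10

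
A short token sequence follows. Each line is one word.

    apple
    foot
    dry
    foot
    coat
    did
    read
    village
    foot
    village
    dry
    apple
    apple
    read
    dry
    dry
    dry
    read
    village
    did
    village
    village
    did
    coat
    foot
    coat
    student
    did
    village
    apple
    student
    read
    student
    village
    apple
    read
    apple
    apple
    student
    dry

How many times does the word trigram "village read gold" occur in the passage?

0

Scanning the 38 overlapping trigram windows for "village read gold":
  (none found)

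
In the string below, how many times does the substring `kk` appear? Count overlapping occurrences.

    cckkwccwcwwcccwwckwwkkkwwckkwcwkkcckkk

7

Sliding a length-2 window over the 38 characters (37 positions):
  position 3–4: kk
  position 21–22: kk
  position 22–23: kk
  position 27–28: kk
  position 32–33: kk
  position 36–37: kk
  position 37–38: kk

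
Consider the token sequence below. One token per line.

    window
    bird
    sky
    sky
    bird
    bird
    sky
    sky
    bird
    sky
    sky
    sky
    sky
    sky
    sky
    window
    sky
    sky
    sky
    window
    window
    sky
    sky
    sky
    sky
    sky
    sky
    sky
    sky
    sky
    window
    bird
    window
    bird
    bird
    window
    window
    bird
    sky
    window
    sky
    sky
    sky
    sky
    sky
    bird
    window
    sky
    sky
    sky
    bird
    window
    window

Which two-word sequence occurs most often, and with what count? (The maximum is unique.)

Bigram frequencies (highest first):
  sky sky: 23
  window bird: 4
  bird sky: 4
  sky bird: 4
  sky window: 4
  window sky: 4
  … (3 more, each ≤ 4)

"sky sky", 23 times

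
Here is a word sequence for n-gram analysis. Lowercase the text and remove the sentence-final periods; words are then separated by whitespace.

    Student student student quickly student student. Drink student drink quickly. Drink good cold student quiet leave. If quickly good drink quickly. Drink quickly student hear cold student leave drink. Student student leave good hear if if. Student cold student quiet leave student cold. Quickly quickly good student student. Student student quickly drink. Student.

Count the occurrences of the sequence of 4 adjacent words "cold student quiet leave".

2

Scanning the 50 overlapping 4-gram windows for "cold student quiet leave":
  position 13–16: cold student quiet leave
  position 38–41: cold student quiet leave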